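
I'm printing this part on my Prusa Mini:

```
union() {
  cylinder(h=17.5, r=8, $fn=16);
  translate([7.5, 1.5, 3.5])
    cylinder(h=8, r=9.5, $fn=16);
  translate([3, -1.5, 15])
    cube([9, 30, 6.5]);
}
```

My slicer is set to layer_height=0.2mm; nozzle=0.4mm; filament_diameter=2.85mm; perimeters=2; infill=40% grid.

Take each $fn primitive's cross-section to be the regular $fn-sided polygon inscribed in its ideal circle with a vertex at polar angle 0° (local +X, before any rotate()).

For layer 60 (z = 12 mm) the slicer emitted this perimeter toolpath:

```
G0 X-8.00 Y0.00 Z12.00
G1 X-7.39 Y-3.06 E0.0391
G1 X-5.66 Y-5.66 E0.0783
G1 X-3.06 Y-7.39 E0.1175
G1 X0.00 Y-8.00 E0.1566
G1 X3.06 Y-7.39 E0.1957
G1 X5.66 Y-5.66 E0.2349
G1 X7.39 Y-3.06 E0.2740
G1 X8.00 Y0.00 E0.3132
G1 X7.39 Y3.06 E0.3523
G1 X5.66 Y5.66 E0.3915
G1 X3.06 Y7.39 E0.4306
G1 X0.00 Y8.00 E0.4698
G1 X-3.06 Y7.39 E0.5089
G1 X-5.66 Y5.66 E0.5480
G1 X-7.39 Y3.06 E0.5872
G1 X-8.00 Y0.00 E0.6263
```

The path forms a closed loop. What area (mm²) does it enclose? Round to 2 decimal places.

Apply the shoelace formula to the sequence of (X, Y) vertices; enclosed area = 195.95 mm².

195.95 mm²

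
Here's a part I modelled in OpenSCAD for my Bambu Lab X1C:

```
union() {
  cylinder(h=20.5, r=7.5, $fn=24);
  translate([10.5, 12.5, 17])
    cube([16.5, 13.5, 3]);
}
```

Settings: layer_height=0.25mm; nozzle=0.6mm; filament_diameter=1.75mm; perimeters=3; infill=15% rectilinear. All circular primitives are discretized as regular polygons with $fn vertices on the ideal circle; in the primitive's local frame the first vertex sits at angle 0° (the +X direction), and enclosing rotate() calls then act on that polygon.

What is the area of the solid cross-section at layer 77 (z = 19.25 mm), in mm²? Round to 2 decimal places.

At z = 19.25 mm: the r=7.5 cylinder gives a regular 24-gon of circumradius 7.5 (constant along its height) (area = (24/2)·7.500²·sin(360°/24) = 174.70 mm²); the 16.5×13.5 cube at (10.5, 12.5) contributes its full rectangle (area 222.75 mm²); Merging all regions: the 2 present regions are separate (no shared area or edge), so areas and boundary lengths simply add and each stays a separate island — area = 397.45 mm². Overall, the cross-section has 2 separate islands. Net area = 397.45 mm².

397.45 mm²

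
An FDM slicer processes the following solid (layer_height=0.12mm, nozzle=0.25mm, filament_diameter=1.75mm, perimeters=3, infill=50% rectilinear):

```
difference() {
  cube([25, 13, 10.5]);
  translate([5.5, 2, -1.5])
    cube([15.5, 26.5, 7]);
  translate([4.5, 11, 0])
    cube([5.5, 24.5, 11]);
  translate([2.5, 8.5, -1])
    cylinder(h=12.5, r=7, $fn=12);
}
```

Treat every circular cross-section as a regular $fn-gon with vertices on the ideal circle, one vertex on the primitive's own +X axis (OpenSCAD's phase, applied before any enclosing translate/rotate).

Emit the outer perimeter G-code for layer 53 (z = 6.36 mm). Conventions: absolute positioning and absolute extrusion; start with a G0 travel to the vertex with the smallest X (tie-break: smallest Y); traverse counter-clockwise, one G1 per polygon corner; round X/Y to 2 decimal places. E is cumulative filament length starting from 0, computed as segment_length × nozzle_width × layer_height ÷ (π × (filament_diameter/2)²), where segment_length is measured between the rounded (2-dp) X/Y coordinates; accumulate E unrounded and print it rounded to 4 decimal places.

G0 X0.00 Y0.00 Z6.36
G1 X25.00 Y0.00 E0.3118
G1 X25.00 Y13.00 E0.4740
G1 X10.00 Y13.00 E0.6610
G1 X10.00 Y11.00 E0.6860
G1 X8.83 Y11.00 E0.7006
G1 X9.50 Y8.50 E0.7329
G1 X8.56 Y5.00 E0.7781
G1 X6.00 Y2.44 E0.8232
G1 X2.50 Y1.50 E0.8684
G1 X0.00 Y2.17 E0.9007
G1 X0.00 Y0.00 E0.9278

At z = 6.36 mm: the cube is present — its section is the full 25×13 rectangle; the cube at (5.5, 2) is not intersected at this z (z outside [-1.5, 5.5]); the cube at (4.5, 11) is present — its section is the full 5.5×24.5 rectangle; the cylinder at (2.5, 8.5): section is a regular 12-gon, circumradius r=7; After the difference (first − rest): starting from the 25×13 cube, the 5.5×24.5 cube at (4.5, 11) partially overlaps it — only the 11.00 mm² overlap (of its 134.75 mm²) is removed, clipping the outline; the r=7 cylinder at (2.5, 8.5) partially overlaps it — only the 85.33 mm² overlap (of its 147.00 mm²) is removed, clipping the outline — 1 connected region. The outline is a single polygon with 11 vertices. Extrusion per mm of travel: 0.25 × 0.12 / (π × 0.875²) = 0.012473. Accumulating E over each segment gives final E = 0.9278.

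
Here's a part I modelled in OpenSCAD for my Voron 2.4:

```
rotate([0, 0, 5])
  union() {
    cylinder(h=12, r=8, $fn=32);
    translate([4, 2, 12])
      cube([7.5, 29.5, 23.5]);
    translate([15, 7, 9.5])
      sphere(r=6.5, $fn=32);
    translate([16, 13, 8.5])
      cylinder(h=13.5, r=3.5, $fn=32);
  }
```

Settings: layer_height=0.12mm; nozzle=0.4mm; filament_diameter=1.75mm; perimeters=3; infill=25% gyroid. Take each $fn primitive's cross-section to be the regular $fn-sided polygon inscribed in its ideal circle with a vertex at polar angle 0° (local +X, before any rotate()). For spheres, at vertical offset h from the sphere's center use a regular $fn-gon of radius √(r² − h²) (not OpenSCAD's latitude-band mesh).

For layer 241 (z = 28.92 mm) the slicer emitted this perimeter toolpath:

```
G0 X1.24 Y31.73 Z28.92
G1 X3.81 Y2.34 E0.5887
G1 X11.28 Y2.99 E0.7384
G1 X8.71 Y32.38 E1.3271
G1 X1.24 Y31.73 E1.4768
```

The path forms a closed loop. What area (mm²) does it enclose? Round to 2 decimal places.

221.21 mm²

Apply the shoelace formula to the sequence of (X, Y) vertices; enclosed area = 221.21 mm².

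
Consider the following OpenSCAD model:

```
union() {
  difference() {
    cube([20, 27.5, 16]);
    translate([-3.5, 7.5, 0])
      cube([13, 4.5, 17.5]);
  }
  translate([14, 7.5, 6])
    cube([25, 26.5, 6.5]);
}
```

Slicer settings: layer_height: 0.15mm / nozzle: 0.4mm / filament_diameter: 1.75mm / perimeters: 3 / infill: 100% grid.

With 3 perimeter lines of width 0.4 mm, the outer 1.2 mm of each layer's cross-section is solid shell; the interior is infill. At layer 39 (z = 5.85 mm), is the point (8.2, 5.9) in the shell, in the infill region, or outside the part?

infill

At z = 5.85 mm: the 20×27.5 cube contributes its full rectangle; the cube at (-3.5, 7.5) (footprint 13×4.5) is included at this height; Taking the first minus the rest: starting from the 20×27.5 cube, the 13×4.5 cube at (-3.5, 7.5) partially overlaps it — only the 42.75 mm² overlap (of its 58.50 mm²) is removed, clipping the outline — 1 connected region; the cube at (14, 7.5) is absent (z outside [6, 12.5]); Taking the union: only that combined region is present, so the union is just that shape — 1 connected region. Overall, the cross-section is a single solid region. The nearest boundary edge runs (0.00, 7.50)→(9.50, 7.50); distance from the point to it = 1.60 mm. The point is inside the cross-section and 1.60 mm from the nearest boundary — more than the 1.2 mm shell width (3 × 0.4), so it's in the infill interior.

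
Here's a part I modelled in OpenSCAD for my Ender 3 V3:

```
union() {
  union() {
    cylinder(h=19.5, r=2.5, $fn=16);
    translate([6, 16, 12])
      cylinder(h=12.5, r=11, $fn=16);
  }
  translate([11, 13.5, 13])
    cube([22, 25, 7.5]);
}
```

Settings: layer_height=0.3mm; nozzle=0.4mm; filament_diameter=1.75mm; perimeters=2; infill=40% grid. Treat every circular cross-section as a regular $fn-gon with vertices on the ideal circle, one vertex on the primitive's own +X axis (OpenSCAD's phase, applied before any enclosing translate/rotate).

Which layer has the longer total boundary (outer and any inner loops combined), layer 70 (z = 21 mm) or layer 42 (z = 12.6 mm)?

layer 42 (z = 12.6 mm)

Layer 70 (z = 21): the cylinder does not reach this height (z outside [0, 19.5]); the cylinder at (6, 16): section is a regular 16-gon, circumradius r=11 (perimeter = 2·16·11.000·sin(180°/16) = 68.67 mm); Taking the union: only the r=11 cylinder at (6, 16) is present, so the union is just that shape — boundary = 68.67 mm; the cube at (11, 13.5) is absent (z outside [13, 20.5]); Taking the union: only that combined region is present, so the union is just that shape — boundary = 68.67 mm. So its perimeter = 68.67 mm. Layer 42 (z = 12.6): the r=2.5 cylinder gives a regular 16-gon of circumradius 2.5 (constant along its height) (perimeter = 2·16·2.500·sin(180°/16) = 15.61 mm); the r=11 cylinder at (6, 16) gives a regular 16-gon of circumradius 11 (constant along its height) (perimeter = 2·16·11.000·sin(180°/16) = 68.67 mm); Taking the union: the 2 present regions are separate (no shared area or edge), so areas and boundary lengths simply add and each stays a separate island — boundary = 84.28 mm; the cube at (11, 13.5) is absent (z outside [13, 20.5]); Taking the union: only the result so far is present, so the union is just that shape — boundary = 84.28 mm. So its perimeter = 84.28 mm. Layer 42 is larger (84.28 vs 68.67 mm).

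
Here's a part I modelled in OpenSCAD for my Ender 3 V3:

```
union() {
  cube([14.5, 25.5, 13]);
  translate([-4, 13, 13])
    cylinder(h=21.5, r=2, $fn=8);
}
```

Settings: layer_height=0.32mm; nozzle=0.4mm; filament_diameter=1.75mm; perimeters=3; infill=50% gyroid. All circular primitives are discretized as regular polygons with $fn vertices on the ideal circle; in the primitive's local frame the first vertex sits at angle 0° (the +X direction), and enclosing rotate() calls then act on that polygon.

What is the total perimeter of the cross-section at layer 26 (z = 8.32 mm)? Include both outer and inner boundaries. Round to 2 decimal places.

At z = 8.32 mm: the cube (footprint 14.5×25.5) is included at this height (perimeter 80.00 mm); the cylinder at (-4, 13) is absent (z outside [13, 34.5]); Taking the union: only the 14.5×25.5 cube is present, so the union is just that shape — boundary = 80.00 mm. Overall, the cross-section is a single solid region. Total boundary length (outer) = 80.00 mm.

80.00 mm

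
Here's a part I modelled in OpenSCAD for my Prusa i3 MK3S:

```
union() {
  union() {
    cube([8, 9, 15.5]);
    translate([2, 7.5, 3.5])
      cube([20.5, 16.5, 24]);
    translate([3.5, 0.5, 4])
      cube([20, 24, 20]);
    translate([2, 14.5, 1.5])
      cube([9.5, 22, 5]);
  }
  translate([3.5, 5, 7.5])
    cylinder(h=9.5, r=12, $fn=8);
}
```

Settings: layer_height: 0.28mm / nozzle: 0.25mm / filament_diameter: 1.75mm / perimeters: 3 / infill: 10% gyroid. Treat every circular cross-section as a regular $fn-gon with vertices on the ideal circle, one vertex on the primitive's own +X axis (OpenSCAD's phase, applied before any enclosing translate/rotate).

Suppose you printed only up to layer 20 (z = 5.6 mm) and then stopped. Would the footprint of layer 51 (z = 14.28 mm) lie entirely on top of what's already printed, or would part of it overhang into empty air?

Compare the two slices. At z = 5.6: the cube (footprint 8×9) is included at this height (area 72.00 mm²); the cube at (2, 7.5) is present — its section is the full 20.5×16.5 rectangle (area 338.25 mm²); the 20×24 cube at (3.5, 0.5) contributes its full rectangle (area 480.00 mm²); the cube at (2, 14.5) is present — its section is the full 9.5×22 rectangle (area 209.00 mm²); Merging all regions: the regions partially overlap — summed areas 1099.25 mm² minus the doubly-counted overlap 448.25 mm² gives 651.00 mm² — area = 651.00 mm²; the cylinder at (3.5, 5) does not reach this height (z outside [7.5, 17]); Combining (union): only the result so far is present, so the union is just that shape — area = 651.00 mm². At z = 14.28: the cube is present — its section is the full 8×9 rectangle (area 72.00 mm²); the 20.5×16.5 cube at (2, 7.5) contributes its full rectangle (area 338.25 mm²); the cube at (3.5, 0.5) (footprint 20×24) is included at this height (area 480.00 mm²); the cube at (2, 14.5) does not reach this height (z outside [1.5, 6.5]); Combining (union): the regions partially overlap — summed areas 890.25 mm² minus the doubly-counted overlap 354.00 mm² gives 536.25 mm² — area = 536.25 mm²; the r=12 cylinder at (3.5, 5) contributes a regular 8-gon of circumradius 12 (area = (8/2)·12.000²·sin(360°/8) = 407.29 mm²); Merging all regions: the regions partially overlap — summed areas 943.54 mm² minus the doubly-counted overlap 196.91 mm² gives 746.63 mm² — area = 746.63 mm². Checking containment: at z = 14.28 the cross-section extends beyond the z = 5.6 cross-section by about 210.38 mm².

part overhangs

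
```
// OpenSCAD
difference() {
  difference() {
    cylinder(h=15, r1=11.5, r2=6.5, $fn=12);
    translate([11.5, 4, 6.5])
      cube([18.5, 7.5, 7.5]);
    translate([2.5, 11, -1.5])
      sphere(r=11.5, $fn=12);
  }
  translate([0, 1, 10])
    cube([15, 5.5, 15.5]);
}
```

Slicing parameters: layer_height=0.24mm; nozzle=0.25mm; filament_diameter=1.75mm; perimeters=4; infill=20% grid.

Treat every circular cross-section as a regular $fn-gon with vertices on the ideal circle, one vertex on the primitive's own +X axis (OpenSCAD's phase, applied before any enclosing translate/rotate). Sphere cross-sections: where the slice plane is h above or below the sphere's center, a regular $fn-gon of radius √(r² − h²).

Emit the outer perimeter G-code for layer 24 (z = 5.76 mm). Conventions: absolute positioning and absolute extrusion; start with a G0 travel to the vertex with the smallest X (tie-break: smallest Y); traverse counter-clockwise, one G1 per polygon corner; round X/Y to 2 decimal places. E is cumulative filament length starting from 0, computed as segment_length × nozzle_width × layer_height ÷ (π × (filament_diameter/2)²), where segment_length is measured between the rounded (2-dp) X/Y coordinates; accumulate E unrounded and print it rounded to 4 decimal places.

At z = 5.76 mm: the cone contributes a regular 12-gon of circumradius 9.580 (interpolated between r1=11.5 and r2=6.5 at t=0.384); the cube at (11.5, 4) is not intersected at this z (z outside [6.5, 14]); the sphere at (2.5, 11): section is a regular 12-gon, circumradius = √(r²−h²) = √(11.5²−7.26²) = 8.919; Subtracting the remaining from the first: starting from the cone, the r=11.5 sphere at (2.5, 11) partially overlaps it — only the 67.08 mm² overlap (of its 238.63 mm²) is removed, clipping the outline — 1 connected region; the cube at (0, 1) does not reach this height (z outside [10, 25.5]); Taking the first minus the rest: none of the subtracted shapes is present at this height, so the result so far is unchanged — 1 connected region. The outline is a single polygon with 14 vertices. Extrusion per mm of travel: 0.25 × 0.24 / (π × 0.875²) = 0.024945. Accumulating E over each segment gives final E = 1.5054.

G0 X-9.58 Y0.00 Z5.76
G1 X-8.30 Y-4.79 E0.1237
G1 X-4.79 Y-8.30 E0.2475
G1 X0.00 Y-9.58 E0.3712
G1 X4.79 Y-8.30 E0.4949
G1 X8.30 Y-4.79 E0.6187
G1 X9.58 Y0.00 E0.7424
G1 X8.33 Y4.65 E0.8625
G1 X6.96 Y3.28 E0.9108
G1 X2.50 Y2.08 E1.0260
G1 X-1.96 Y3.28 E1.1412
G1 X-5.22 Y6.54 E1.2562
G1 X-5.50 Y7.58 E1.2831
G1 X-8.30 Y4.79 E1.3817
G1 X-9.58 Y0.00 E1.5054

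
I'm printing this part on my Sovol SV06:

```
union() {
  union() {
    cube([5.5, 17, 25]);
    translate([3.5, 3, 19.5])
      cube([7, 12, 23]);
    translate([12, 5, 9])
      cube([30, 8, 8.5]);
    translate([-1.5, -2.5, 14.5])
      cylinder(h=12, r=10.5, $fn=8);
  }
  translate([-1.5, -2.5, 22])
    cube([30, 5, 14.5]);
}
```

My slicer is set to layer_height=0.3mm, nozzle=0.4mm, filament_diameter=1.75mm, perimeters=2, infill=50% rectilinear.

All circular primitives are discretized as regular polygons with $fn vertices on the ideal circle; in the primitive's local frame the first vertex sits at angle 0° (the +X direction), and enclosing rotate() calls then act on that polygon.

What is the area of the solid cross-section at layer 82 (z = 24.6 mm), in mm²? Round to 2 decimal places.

532.07 mm²

At z = 24.6 mm: the cube is present — its section is the full 5.5×17 rectangle (area 93.50 mm²); the cube at (3.5, 3) (footprint 7×12) is included at this height (area 84.00 mm²); the cube at (12, 5) does not reach this height (z outside [9, 17.5]); the r=10.5 cylinder at (-1.5, -2.5) gives a regular 8-gon of circumradius 10.5 (constant along its height) (area = (8/2)·10.500²·sin(360°/8) = 311.83 mm²); Merging all regions: the regions partially overlap — summed areas 489.33 mm² minus the doubly-counted overlap 59.94 mm² gives 429.39 mm² — area = 429.39 mm²; the cube at (-1.5, -2.5) (footprint 30×5) is included at this height (area 150.00 mm²); Merging all regions: the regions partially overlap — summed areas 579.39 mm² minus the doubly-counted overlap 47.32 mm² gives 532.07 mm² — area = 532.07 mm². Overall, the cross-section is a single solid region. Net area = 532.07 mm².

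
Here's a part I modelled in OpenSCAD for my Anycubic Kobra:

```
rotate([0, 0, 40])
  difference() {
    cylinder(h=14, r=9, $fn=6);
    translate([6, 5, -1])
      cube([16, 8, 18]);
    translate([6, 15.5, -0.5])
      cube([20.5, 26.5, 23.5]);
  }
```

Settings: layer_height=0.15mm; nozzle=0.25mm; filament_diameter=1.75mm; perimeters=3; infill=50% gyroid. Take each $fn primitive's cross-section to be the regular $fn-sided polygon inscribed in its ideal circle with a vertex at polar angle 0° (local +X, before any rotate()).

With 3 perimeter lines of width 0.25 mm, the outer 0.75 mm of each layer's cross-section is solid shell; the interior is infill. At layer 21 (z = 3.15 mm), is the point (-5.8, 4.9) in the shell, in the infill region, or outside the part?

At z = 3.15 mm: the cylinder: section is a regular 6-gon, circumradius r=9; the cube at (6, 5) (footprint 16×8) is included at this height; the cube at (6, 15.5) is present — its section is the full 20.5×26.5 rectangle; Subtracting the remaining from the first: starting from the r=9 cylinder, the 16×8 cube at (6, 5) partially overlaps it — only the 0.01 mm² overlap (of its 128.00 mm²) is removed, clipping the outline; the 20.5×26.5 cube at (6, 15.5) misses the remaining region (no effect) — 1 connected region; (whole slice rotated 40° about Z — lengths, areas and connectivity unchanged). Overall, the cross-section is a single solid region. Undo the 40° rotation: the query point maps to (-1.293, 7.482) in the un-rotated model frame. The nearest boundary edge runs (-4.50, 7.79)→(4.50, 7.79); distance from the point to it = 0.31 mm. The point is inside the cross-section, 0.31 mm from the nearest boundary — within the 0.75 mm shell band (3 × 0.25).

shell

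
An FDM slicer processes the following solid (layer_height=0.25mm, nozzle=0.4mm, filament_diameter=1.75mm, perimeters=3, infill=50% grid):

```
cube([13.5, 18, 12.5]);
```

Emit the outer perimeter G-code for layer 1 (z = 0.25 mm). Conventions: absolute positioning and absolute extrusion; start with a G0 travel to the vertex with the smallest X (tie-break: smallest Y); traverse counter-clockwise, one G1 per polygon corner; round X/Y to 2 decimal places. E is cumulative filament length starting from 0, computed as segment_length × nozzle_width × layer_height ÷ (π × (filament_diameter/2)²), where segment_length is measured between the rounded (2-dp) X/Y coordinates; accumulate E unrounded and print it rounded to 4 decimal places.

G0 X0.00 Y0.00 Z0.25
G1 X13.50 Y0.00 E0.5613
G1 X13.50 Y18.00 E1.3096
G1 X0.00 Y18.00 E1.8709
G1 X0.00 Y0.00 E2.6192

At z = 0.25 mm: the cube (footprint 13.5×18) is included at this height. The outline is a single polygon with 4 vertices. Extrusion per mm of travel: 0.4 × 0.25 / (π × 0.875²) = 0.041575. Accumulating E over each segment gives final E = 2.6192.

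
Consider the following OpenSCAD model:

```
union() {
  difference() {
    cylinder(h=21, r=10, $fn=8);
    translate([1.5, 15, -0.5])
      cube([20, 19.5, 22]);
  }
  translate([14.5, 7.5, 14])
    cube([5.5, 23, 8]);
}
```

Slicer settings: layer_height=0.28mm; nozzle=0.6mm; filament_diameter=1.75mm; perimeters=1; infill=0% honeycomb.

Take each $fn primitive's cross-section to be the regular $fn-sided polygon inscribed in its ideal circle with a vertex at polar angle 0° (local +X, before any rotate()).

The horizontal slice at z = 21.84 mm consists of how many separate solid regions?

At z = 21.84 mm: the cylinder is not intersected at this z (z outside [0, 21]); the cube at (1.5, 15) is not intersected at this z (z outside [-0.5, 21.5]); Subtracting the remaining from the first: the first operand is absent here, so nothing remains; the 5.5×23 cube at (14.5, 7.5) contributes its full rectangle; Combining (union): only the 5.5×23 cube at (14.5, 7.5) is present, so the union is just that shape — 1 connected region. The result has 1 disconnected region.

1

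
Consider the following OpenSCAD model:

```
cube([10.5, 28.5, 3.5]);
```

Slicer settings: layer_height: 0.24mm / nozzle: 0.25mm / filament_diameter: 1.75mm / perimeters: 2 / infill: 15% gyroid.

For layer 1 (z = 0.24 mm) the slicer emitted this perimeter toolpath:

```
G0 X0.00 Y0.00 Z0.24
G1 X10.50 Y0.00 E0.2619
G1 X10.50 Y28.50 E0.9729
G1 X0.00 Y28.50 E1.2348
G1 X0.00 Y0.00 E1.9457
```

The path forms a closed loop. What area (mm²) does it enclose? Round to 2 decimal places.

Apply the shoelace formula to the sequence of (X, Y) vertices; enclosed area = 299.25 mm².

299.25 mm²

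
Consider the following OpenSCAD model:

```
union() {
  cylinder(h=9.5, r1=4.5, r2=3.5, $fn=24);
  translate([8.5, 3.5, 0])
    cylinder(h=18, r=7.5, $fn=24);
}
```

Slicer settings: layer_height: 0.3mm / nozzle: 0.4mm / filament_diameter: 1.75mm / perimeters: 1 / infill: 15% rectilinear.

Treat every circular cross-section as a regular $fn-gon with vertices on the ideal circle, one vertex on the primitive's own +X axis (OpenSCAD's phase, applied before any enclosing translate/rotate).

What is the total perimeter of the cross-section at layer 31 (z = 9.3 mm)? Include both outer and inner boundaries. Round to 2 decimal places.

At z = 9.3 mm: the cone (r1=4.5→r2=3.5) has section circumradius 3.521 here — a regular 24-gon (perimeter = 2·24·3.521·sin(180°/24) = 22.06 mm); the r=7.5 cylinder at (8.5, 3.5) contributes a regular 24-gon of circumradius 7.5 (perimeter = 2·24·7.500·sin(180°/24) = 46.99 mm); Combining (union): the regions partially overlap (shared area 6.53 mm²), so the edge portions inside another operand are dropped and the merged outline is re-measured after clipping — boundary = 57.28 mm. Overall, the cross-section is a single solid region. Total boundary length (outer) = 57.28 mm.

57.28 mm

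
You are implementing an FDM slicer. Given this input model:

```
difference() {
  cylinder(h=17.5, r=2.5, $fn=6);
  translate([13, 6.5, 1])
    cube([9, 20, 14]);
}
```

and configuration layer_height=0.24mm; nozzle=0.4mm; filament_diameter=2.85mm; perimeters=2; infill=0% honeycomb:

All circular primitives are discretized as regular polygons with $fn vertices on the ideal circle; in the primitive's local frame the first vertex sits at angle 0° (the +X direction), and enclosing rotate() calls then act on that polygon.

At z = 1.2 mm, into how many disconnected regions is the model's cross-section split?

1

At z = 1.2 mm: the cylinder: section is a regular 6-gon, circumradius r=2.5; the cube at (13, 6.5) is present — its section is the full 9×20 rectangle; Subtracting the remaining from the first: starting from the r=2.5 cylinder, the 9×20 cube at (13, 6.5) misses the remaining region (no effect) — 1 connected region. The result has 1 disconnected region.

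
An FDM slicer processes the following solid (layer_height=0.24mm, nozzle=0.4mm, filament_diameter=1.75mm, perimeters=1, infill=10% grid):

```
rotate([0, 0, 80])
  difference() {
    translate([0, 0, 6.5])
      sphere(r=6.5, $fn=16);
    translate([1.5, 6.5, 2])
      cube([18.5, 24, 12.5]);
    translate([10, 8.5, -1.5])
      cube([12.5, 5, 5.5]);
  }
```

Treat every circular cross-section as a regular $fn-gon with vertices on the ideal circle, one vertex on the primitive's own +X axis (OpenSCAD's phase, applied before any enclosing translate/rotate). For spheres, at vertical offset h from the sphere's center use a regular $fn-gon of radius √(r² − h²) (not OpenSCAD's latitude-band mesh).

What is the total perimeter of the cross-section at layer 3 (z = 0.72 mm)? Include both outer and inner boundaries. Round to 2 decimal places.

18.56 mm

At z = 0.72 mm: the r=6.5 sphere slices to a regular 16-gon of circumradius 2.973 (√(r²−h²) with h=5.78 from center) (perimeter = 2·16·2.973·sin(180°/16) = 18.56 mm); the cube at (1.5, 6.5) is absent (z outside [2, 14.5]); the 12.5×5 cube at (10, 8.5) contributes its full rectangle (perimeter 35.00 mm); Subtracting the remaining from the first: starting from the r=6.5 sphere, the 12.5×5 cube at (10, 8.5) misses the remaining region (no effect) — boundary = 18.56 mm; (whole slice rotated 80° about Z — lengths, areas and connectivity unchanged). Overall, the cross-section is a single solid region. Total boundary length (outer) = 18.56 mm.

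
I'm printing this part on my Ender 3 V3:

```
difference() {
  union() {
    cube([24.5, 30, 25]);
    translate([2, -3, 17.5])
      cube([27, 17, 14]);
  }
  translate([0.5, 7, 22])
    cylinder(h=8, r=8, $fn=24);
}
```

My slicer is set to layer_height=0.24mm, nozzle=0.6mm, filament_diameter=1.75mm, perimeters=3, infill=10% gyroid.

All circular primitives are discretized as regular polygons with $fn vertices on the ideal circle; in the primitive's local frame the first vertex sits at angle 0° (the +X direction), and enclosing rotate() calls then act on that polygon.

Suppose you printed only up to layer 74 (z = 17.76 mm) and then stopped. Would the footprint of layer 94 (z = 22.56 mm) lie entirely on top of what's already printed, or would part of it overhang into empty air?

entirely on top

Compare the two slices. At z = 17.76: the cube (footprint 24.5×30) is included at this height (area 735.00 mm²); the cube at (2, -3) is present — its section is the full 27×17 rectangle (area 459.00 mm²); Taking the union: the regions partially overlap — summed areas 1194.00 mm² minus the doubly-counted overlap 315.00 mm² gives 879.00 mm² — area = 879.00 mm²; the cylinder at (0.5, 7) does not reach this height (z outside [22, 30]); Taking the first minus the rest: none of the subtracted shapes is present at this height, so the result so far is unchanged — area = 879.00 mm². At z = 22.56: the cube (footprint 24.5×30) is included at this height (area 735.00 mm²); the cube at (2, -3) is present — its section is the full 27×17 rectangle (area 459.00 mm²); Combining (union): the regions partially overlap — summed areas 1194.00 mm² minus the doubly-counted overlap 315.00 mm² gives 879.00 mm² — area = 879.00 mm²; the r=8 cylinder at (0.5, 7) gives a regular 24-gon of circumradius 8 (constant along its height) (area = (24/2)·8.000²·sin(360°/24) = 198.77 mm²); Subtracting the remaining from the first: starting from that combined region (879.00 mm²), the r=8 cylinder at (0.5, 7) partially overlaps it — only the 105.52 mm² overlap (of its 198.77 mm²) is removed, clipping the outline — area = 773.48 mm². Checking containment: the cross-section at z = 22.56 is a subset of the cross-section at z = 17.76.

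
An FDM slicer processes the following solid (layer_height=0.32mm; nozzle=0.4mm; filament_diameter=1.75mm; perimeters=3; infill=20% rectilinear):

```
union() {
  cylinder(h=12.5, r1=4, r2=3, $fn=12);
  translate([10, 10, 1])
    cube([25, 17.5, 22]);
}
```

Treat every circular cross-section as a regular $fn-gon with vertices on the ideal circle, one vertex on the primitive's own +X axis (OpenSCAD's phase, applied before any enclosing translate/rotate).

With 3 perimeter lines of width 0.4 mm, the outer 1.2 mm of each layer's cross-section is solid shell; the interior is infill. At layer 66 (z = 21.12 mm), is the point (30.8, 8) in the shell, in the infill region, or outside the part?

outside

At z = 21.12 mm: the cone is not intersected at this z (z outside [0, 12.5]); the cube at (10, 10) (footprint 25×17.5) is included at this height; Combining (union): only the 25×17.5 cube at (10, 10) is present, so the union is just that shape — 1 connected region. Overall, the cross-section is a single solid region. The nearest boundary edge runs (10.00, 10.00)→(35.00, 10.00); distance from the point to it = 2.00 mm. The point is not inside any of the regions above, so it lies outside the cross-section (2.00 mm from the nearest boundary).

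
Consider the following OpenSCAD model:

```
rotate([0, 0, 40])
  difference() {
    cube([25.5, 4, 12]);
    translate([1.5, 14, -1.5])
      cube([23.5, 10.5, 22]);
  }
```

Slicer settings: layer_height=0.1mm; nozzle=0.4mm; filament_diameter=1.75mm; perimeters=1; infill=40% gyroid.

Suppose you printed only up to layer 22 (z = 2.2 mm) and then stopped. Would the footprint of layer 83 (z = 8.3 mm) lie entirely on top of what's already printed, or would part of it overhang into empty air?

Compare the two slices. At z = 2.2: the cube (footprint 25.5×4) is included at this height (area 102.00 mm²); the cube at (1.5, 14) is present — its section is the full 23.5×10.5 rectangle (area 246.75 mm²); Taking the first minus the rest: starting from the 25.5×4 cube (102.00 mm²), the 23.5×10.5 cube at (1.5, 14) misses the remaining region (no effect) — area = 102.00 mm²; (rotated 40° about Z; rotation is an isometry so areas/perimeters/island counts are preserved). At z = 8.3: the cube (footprint 25.5×4) is included at this height (area 102.00 mm²); the cube at (1.5, 14) (footprint 23.5×10.5) is included at this height (area 246.75 mm²); Subtracting the remaining from the first: starting from the 25.5×4 cube (102.00 mm²), the 23.5×10.5 cube at (1.5, 14) misses the remaining region (no effect) — area = 102.00 mm²; (whole slice rotated 40° about Z — lengths, areas and connectivity unchanged). Checking containment: the cross-section at z = 8.3 is a subset of the cross-section at z = 2.2.

entirely on top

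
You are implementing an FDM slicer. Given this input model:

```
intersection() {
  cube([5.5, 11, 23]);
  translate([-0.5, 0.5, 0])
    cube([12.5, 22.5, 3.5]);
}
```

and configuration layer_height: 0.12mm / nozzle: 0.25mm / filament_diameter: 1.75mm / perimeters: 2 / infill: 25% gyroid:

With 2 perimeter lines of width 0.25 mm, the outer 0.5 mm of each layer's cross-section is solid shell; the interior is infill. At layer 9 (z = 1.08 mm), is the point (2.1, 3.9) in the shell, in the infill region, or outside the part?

At z = 1.08 mm: the cube is present — its section is the full 5.5×11 rectangle; the cube at (-0.5, 0.5) (footprint 12.5×22.5) is included at this height; After intersecting: the 12.5×22.5 cube at (-0.5, 0.5) partially overlaps the 5.5×11 cube; clipping to the common part keeps 57.75 mm² — 1 connected region. Overall, the cross-section is a single solid region. The nearest boundary edge runs (0.00, 0.50)→(0.00, 11.00); distance from the point to it = 2.10 mm. The point is inside the cross-section and 2.10 mm from the nearest boundary — more than the 0.5 mm shell width (2 × 0.25), so it's in the infill interior.

infill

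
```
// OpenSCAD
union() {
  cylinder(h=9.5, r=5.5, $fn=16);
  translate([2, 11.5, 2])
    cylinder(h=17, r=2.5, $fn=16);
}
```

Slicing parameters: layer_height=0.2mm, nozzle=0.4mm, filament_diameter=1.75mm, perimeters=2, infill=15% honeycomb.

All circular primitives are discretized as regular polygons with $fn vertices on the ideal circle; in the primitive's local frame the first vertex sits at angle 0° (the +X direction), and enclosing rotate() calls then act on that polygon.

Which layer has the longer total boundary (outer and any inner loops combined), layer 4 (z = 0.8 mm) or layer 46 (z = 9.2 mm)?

Layer 4 (z = 0.8): the cylinder: section is a regular 16-gon, circumradius r=5.5 (perimeter = 2·16·5.500·sin(180°/16) = 34.34 mm); the cylinder at (2, 11.5) is absent (z outside [2, 19]); Merging all regions: only the r=5.5 cylinder is present, so the union is just that shape — boundary = 34.34 mm. So its perimeter = 34.34 mm. Layer 46 (z = 9.2): the r=5.5 cylinder contributes a regular 16-gon of circumradius 5.5 (perimeter = 2·16·5.500·sin(180°/16) = 34.34 mm); the r=2.5 cylinder at (2, 11.5) contributes a regular 16-gon of circumradius 2.5 (perimeter = 2·16·2.500·sin(180°/16) = 15.61 mm); Merging all regions: the 2 present regions are separate (no shared area or edge), so areas and boundary lengths simply add and each stays a separate island — boundary = 49.94 mm. So its perimeter = 49.94 mm. Layer 46 is larger (49.94 vs 34.34 mm).

layer 46 (z = 9.2 mm)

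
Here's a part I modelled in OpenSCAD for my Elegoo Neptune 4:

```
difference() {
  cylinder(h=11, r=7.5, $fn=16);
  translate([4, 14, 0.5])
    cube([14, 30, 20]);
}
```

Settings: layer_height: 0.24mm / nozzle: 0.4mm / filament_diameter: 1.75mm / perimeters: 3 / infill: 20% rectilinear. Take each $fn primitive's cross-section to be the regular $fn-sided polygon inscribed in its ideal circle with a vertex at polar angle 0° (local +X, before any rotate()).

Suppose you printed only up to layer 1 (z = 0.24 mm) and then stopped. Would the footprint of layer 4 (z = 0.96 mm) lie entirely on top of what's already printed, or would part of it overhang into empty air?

Compare the two slices. At z = 0.24: the cylinder: section is a regular 16-gon, circumradius r=7.5 (area = (16/2)·7.500²·sin(360°/16) = 172.21 mm²); the cube at (4, 14) does not reach this height (z outside [0.5, 20.5]); Subtracting the remaining from the first: none of the subtracted shapes is present at this height, so the r=7.5 cylinder is unchanged — area = 172.21 mm². At z = 0.96: the r=7.5 cylinder contributes a regular 16-gon of circumradius 7.5 (area = (16/2)·7.500²·sin(360°/16) = 172.21 mm²); the 14×30 cube at (4, 14) contributes its full rectangle (area 420.00 mm²); Taking the first minus the rest: starting from the r=7.5 cylinder (172.21 mm²), the 14×30 cube at (4, 14) misses the remaining region (no effect) — area = 172.21 mm². Checking containment: the cross-section at z = 0.96 is a subset of the cross-section at z = 0.24.

entirely on top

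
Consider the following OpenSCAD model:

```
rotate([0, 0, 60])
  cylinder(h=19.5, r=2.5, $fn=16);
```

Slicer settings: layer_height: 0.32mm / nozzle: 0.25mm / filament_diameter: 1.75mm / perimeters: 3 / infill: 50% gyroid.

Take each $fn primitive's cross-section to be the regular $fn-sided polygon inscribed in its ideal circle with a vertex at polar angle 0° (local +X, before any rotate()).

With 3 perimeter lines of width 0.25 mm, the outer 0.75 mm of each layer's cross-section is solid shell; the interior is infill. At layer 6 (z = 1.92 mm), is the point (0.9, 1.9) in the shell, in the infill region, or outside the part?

At z = 1.92 mm: the r=2.5 cylinder gives a regular 16-gon of circumradius 2.5 (constant along its height); (rotated 60° about Z; rotation is an isometry so areas/perimeters/island counts are preserved). Overall, the cross-section is a single solid region. Undo the 60° rotation: the query point maps to (2.095, 0.171) in the un-rotated model frame. The nearest boundary edge runs (2.50, 0.00)→(2.31, 0.96); distance from the point to it = 0.36 mm. The point is inside the cross-section, 0.36 mm from the nearest boundary — within the 0.75 mm shell band (3 × 0.25).

shell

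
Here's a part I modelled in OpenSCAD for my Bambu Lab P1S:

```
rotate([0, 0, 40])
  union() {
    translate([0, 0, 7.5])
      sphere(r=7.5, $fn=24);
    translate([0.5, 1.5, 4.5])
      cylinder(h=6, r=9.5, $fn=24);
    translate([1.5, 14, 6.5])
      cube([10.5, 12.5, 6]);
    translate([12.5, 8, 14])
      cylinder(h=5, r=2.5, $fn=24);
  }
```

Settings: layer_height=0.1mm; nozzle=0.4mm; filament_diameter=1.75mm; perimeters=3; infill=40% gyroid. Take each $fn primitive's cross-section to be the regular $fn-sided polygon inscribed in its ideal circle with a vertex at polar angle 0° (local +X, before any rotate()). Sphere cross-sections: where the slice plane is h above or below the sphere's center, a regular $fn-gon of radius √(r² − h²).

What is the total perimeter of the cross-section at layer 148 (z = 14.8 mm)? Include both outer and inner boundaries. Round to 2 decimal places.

26.44 mm

At z = 14.8 mm: the sphere: section is a regular 24-gon, circumradius = √(r²−h²) = √(7.5²−7.3²) = 1.720 (perimeter = 2·24·1.720·sin(180°/24) = 10.78 mm); the cylinder at (0.5, 1.5) does not reach this height (z outside [4.5, 10.5]); the cube at (1.5, 14) is not intersected at this z (z outside [6.5, 12.5]); the cylinder at (12.5, 8): section is a regular 24-gon, circumradius r=2.5 (perimeter = 2·24·2.500·sin(180°/24) = 15.66 mm); Combining (union): the 2 present regions are separate (no shared area or edge), so areas and boundary lengths simply add and each stays a separate island — boundary = 26.44 mm; (rotated 40° about Z; rotation is an isometry so areas/perimeters/island counts are preserved). Overall, the cross-section has 2 separate islands. Total boundary length (outer) = 26.44 mm.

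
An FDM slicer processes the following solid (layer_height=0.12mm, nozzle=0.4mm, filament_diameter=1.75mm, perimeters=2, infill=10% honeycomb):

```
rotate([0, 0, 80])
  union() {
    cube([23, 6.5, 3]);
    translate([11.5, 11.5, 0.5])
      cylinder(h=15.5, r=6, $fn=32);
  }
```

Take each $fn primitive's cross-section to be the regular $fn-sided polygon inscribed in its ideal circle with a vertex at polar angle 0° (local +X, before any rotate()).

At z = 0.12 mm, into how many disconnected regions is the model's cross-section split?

1

At z = 0.12 mm: the cube (footprint 23×6.5) is included at this height; the cylinder at (11.5, 11.5) is absent (z outside [0.5, 16]); Taking the union: only the 23×6.5 cube is present, so the union is just that shape — 1 connected region; (whole slice rotated 80° about Z — lengths, areas and connectivity unchanged). The result has 1 disconnected region.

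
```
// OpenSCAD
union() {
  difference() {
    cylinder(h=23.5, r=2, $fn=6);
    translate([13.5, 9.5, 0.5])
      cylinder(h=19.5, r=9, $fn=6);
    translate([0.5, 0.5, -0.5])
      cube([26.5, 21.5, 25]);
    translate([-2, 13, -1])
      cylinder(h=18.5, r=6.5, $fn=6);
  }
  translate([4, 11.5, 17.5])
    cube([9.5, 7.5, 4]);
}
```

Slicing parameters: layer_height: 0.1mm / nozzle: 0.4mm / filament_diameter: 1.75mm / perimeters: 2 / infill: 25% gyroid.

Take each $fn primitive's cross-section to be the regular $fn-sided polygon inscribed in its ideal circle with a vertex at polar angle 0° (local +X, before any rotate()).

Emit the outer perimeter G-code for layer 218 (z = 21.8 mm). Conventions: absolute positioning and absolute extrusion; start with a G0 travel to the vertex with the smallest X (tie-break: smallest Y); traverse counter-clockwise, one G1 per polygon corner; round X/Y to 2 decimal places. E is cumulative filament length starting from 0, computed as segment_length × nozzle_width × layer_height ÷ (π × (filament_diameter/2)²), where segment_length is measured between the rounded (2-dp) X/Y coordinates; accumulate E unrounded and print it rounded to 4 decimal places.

G0 X-2.00 Y0.00 Z21.80
G1 X-1.00 Y-1.73 E0.0332
G1 X1.00 Y-1.73 E0.0665
G1 X2.00 Y0.00 E0.0997
G1 X1.71 Y0.50 E0.1093
G1 X0.50 Y0.50 E0.1295
G1 X0.50 Y1.73 E0.1499
G1 X-1.00 Y1.73 E0.1749
G1 X-2.00 Y0.00 E0.2081

At z = 21.8 mm: the r=2 cylinder contributes a regular 6-gon of circumradius 2; the cylinder at (13.5, 9.5) does not reach this height (z outside [0.5, 20]); the 26.5×21.5 cube at (0.5, 0.5) contributes its full rectangle; the cylinder at (-2, 13) is absent (z outside [-1, 17.5]); Taking the first minus the rest: starting from the r=2 cylinder, the 26.5×21.5 cube at (0.5, 0.5) partially overlaps it — only the 1.05 mm² overlap (of its 569.75 mm²) is removed, clipping the outline — 1 connected region; the cube at (4, 11.5) is not intersected at this z (z outside [17.5, 21.5]); Combining (union): only the result so far is present, so the union is just that shape — 1 connected region. The outline is a single polygon with 8 vertices. Extrusion per mm of travel: 0.4 × 0.1 / (π × 0.875²) = 0.016630. Accumulating E over each segment gives final E = 0.2081.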